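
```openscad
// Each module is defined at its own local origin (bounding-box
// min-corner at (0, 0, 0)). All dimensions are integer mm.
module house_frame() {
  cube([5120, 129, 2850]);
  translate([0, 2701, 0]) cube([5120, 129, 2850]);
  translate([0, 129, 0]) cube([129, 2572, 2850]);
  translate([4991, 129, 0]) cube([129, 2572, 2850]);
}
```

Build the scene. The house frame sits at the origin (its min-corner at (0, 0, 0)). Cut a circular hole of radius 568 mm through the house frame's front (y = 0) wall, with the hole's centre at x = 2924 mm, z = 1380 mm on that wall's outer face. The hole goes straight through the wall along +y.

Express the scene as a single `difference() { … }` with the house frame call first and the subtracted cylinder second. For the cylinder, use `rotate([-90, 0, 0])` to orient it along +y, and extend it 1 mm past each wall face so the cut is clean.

difference() {
  house_frame();
  translate([2924, -1, 1380]) rotate([-90, 0, 0]) cylinder(h = 131, r = 568);
}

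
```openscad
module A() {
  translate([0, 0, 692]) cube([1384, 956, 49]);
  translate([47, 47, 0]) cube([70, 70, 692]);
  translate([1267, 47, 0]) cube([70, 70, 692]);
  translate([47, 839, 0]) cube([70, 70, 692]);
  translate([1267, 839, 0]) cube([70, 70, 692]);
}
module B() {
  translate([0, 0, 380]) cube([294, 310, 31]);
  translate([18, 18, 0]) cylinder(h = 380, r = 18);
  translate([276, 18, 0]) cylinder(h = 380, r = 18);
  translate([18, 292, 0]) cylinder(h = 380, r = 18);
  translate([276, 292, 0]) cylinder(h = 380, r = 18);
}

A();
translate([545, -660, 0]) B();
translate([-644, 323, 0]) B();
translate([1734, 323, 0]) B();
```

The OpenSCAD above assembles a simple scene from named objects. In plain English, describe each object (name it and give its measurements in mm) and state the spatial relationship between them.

A is a table: top 1384 mm (x) × 956 mm (y), 49 mm thick, upper face at z = 741 mm, on four 70×70 mm square legs, each inset 47 mm from the nearest pair of top edges, running from z = 0 to the bottom of the top.

B is a simple wooden stool: a rectangular seat 294 mm (x) by 310 mm (y), 31 mm thick, top face at z = 411 mm, on four round legs, each 36 mm in diameter. The legs rest on z = 0, each leg's axis is inset half a diameter from the nearest pair of seat edges (so the leg's bounding box is flush with the corner).

Three stools sit around the table at the −y, −x, +x sides.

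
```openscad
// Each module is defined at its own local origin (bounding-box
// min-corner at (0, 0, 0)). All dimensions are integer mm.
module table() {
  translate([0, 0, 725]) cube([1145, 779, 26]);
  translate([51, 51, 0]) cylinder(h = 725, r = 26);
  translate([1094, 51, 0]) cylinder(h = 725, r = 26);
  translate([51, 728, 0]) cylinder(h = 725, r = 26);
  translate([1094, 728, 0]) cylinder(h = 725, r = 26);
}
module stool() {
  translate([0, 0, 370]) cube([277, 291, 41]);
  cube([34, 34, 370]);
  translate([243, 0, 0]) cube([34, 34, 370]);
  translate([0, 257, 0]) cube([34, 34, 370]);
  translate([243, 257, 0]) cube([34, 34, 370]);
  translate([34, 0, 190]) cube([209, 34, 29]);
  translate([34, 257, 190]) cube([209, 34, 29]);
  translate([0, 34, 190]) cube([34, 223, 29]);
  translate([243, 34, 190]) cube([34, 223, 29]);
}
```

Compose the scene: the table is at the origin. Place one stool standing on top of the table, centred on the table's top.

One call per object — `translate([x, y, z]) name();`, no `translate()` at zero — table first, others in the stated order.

table();
translate([434, 244, 751]) stool();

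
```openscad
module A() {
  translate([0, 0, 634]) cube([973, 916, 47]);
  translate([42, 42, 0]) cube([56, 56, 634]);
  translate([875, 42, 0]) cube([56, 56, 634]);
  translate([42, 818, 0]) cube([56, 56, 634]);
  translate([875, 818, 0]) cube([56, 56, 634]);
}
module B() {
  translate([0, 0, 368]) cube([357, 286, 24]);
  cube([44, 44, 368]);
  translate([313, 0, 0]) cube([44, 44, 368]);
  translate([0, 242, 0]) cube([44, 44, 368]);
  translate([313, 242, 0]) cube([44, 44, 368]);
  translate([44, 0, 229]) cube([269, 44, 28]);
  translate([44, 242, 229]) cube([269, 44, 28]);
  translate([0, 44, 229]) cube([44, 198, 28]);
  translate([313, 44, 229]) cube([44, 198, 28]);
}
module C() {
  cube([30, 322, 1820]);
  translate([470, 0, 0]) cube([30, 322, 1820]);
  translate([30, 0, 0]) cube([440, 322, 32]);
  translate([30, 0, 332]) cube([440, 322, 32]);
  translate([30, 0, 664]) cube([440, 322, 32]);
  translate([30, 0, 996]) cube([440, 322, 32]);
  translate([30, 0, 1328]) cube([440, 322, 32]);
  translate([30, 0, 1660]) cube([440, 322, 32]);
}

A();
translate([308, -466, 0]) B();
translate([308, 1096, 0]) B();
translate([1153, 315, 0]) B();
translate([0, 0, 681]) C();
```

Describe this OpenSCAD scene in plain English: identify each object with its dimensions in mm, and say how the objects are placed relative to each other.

A is a table: top 973 mm (x) × 916 mm (y), 47 mm thick, upper face at z = 681 mm, on four 56×56 mm square legs, each inset 42 mm from the nearest pair of top edges, running from z = 0 to the bottom of the top.

B is a simple wooden stool: a rectangular seat 357 mm (x) by 286 mm (y), 24 mm thick, top face at z = 392 mm, on four square legs, each 44×44 mm in cross-section. The legs rest on z = 0, each flush with a corner of the seat. Four stretchers, 44 mm wide and 28 mm tall, connect adjacent legs with their undersides at z = 229 mm, each running between the inner faces of the legs it joins and aligned with the legs' outer faces on the other axis.

C is an open bookshelf. Two side panels, each 30 mm thick, 322 mm deep and 1820 mm tall, stand 500 mm apart (outside-to-outside). Between them sit 6 shelves, each 32 mm thick and 322 mm deep, spanning the full gap between the sides. The bottom shelf rests on the floor (its underside at z = 0) and the clear gap between one shelf's top and the next shelf's underside is 300 mm.

Three stools sit around the table at the −y, +y, +x sides. The bookshelf is on top of the table.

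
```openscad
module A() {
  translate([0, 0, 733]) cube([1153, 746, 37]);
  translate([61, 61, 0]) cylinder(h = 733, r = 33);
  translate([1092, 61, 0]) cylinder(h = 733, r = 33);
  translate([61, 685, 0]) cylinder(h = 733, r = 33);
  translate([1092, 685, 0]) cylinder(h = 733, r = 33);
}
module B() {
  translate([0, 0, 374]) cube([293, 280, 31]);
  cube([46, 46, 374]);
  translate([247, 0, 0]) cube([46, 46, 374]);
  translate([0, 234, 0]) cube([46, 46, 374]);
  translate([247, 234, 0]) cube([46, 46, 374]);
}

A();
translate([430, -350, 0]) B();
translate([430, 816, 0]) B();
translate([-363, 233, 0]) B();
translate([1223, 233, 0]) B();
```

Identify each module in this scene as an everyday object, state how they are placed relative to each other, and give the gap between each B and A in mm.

A is a table. B is a stool. Four stools sit around the table at the −y, +y, −x, +x sides. The gap between each stool and the table is 70 mm.

Each stool's nearest face is 70 mm from the table's bounding box.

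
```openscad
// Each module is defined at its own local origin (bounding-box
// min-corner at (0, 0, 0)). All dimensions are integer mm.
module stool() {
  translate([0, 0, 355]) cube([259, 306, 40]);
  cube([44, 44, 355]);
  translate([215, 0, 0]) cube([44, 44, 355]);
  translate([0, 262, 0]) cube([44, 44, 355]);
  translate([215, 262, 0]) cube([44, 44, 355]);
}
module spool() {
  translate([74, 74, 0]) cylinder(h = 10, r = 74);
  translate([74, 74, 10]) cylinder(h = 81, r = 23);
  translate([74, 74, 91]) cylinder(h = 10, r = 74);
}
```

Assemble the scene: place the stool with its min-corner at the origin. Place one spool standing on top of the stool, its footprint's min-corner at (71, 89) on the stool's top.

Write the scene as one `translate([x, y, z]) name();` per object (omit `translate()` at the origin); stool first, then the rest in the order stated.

stool();
translate([71, 89, 395]) spool();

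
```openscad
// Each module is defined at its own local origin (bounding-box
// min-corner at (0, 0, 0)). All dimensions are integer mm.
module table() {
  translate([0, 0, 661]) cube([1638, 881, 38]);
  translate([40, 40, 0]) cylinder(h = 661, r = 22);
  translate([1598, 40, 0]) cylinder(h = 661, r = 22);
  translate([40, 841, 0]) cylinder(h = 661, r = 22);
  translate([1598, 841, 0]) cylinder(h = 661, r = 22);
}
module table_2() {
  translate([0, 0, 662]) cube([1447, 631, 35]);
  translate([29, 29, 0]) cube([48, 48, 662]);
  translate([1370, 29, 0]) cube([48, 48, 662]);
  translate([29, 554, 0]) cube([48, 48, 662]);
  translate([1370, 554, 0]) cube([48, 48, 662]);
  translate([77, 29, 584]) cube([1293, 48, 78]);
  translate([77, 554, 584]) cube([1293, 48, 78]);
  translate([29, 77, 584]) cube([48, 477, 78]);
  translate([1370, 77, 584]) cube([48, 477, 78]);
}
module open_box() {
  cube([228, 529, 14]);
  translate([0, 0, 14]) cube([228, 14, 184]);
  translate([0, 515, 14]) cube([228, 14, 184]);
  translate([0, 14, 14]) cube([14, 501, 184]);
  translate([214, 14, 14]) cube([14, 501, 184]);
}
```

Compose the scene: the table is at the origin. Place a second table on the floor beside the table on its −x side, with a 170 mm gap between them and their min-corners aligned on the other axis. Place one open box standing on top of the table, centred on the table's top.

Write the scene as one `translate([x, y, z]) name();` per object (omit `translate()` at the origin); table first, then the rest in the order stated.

table();
translate([-1617, 0, 0]) table_2();
translate([705, 176, 699]) open_box();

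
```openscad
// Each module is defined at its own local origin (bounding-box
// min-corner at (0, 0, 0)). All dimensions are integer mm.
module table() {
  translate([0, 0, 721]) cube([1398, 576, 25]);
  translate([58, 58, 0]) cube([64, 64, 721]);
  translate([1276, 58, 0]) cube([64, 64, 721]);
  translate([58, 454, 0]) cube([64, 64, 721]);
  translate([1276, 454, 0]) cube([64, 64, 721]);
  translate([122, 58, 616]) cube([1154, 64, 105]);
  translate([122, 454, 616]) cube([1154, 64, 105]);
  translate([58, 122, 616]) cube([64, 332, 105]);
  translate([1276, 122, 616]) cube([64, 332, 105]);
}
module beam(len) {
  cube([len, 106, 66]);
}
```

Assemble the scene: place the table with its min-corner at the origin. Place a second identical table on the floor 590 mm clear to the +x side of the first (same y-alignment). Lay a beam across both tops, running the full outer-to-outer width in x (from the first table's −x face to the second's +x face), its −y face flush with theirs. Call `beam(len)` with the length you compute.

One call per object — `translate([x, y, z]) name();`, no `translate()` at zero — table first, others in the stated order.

table();
translate([1988, 0, 0]) table();
translate([0, 0, 746]) beam(3386);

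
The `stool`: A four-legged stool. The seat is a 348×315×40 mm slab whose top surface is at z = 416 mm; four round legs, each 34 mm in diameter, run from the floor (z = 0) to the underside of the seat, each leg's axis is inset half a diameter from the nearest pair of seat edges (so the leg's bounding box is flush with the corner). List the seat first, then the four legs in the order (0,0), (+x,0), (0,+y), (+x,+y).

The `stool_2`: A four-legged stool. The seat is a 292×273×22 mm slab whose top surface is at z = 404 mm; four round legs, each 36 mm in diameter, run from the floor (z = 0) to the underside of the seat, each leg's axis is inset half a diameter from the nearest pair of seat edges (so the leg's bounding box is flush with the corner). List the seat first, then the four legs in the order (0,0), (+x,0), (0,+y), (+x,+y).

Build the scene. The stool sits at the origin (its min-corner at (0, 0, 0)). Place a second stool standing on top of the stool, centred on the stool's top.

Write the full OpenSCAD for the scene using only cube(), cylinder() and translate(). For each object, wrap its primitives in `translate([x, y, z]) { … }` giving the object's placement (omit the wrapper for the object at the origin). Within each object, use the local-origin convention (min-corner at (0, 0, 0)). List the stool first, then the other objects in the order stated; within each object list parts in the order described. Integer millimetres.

translate([0, 0, 376]) cube([348, 315, 40]);
translate([17, 17, 0]) cylinder(h = 376, r = 17);
translate([331, 17, 0]) cylinder(h = 376, r = 17);
translate([17, 298, 0]) cylinder(h = 376, r = 17);
translate([331, 298, 0]) cylinder(h = 376, r = 17);
translate([28, 21, 416]) {
  translate([0, 0, 382]) cube([292, 273, 22]);
  translate([18, 18, 0]) cylinder(h = 382, r = 18);
  translate([274, 18, 0]) cylinder(h = 382, r = 18);
  translate([18, 255, 0]) cylinder(h = 382, r = 18);
  translate([274, 255, 0]) cylinder(h = 382, r = 18);
}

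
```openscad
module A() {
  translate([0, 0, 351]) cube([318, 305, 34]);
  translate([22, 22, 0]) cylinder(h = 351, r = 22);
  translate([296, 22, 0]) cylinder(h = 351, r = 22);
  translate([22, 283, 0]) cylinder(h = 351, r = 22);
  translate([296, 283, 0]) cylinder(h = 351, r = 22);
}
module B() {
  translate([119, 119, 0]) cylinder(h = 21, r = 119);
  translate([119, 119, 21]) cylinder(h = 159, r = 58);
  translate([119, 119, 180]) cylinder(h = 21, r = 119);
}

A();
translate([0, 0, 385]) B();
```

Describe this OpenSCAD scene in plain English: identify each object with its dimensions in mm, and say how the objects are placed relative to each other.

A is a four-legged stool. The seat is a 318×305×34 mm slab whose top surface is at z = 385 mm; four round legs, each 44 mm in diameter, run from the floor (z = 0) to the underside of the seat, each leg's axis is inset half a diameter from the nearest pair of seat edges (so the leg's bounding box is flush with the corner).

B is a spool: two coaxial disc flanges of radius 119 mm and thickness 21 mm, joined by a core cylinder of radius 58 mm and height 159 mm. The lower flange rests on z = 0 and the three cylinders share a vertical axis.

The spool is on top of the stool.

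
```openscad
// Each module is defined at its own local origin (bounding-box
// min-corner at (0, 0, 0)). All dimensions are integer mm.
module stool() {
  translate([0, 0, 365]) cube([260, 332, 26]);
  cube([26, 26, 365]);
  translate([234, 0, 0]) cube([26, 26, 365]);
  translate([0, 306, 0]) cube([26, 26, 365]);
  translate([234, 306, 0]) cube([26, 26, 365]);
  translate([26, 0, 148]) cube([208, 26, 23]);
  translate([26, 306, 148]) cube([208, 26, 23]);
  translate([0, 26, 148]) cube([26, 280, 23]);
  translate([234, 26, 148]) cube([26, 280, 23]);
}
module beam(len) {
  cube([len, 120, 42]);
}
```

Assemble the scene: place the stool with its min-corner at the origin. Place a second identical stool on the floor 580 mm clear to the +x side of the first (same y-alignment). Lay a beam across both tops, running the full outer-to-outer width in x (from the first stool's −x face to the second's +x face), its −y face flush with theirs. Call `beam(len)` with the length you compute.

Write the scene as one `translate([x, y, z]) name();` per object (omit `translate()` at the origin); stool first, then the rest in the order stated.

stool();
translate([840, 0, 0]) stool();
translate([0, 0, 391]) beam(1100);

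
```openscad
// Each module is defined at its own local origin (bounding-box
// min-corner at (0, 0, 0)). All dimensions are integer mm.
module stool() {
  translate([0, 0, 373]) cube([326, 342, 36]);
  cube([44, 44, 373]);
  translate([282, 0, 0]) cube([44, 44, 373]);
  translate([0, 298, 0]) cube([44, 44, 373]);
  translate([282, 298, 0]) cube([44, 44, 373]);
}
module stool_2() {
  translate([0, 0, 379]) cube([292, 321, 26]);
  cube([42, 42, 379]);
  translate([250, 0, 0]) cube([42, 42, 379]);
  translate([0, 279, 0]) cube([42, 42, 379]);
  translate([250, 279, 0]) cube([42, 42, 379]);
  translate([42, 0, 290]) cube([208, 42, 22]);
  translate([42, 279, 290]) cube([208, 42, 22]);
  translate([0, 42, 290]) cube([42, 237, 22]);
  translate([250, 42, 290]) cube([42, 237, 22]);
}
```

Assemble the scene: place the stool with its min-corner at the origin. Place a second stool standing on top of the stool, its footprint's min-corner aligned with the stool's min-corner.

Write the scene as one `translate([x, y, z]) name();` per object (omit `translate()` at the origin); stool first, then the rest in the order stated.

stool();
translate([0, 0, 409]) stool_2();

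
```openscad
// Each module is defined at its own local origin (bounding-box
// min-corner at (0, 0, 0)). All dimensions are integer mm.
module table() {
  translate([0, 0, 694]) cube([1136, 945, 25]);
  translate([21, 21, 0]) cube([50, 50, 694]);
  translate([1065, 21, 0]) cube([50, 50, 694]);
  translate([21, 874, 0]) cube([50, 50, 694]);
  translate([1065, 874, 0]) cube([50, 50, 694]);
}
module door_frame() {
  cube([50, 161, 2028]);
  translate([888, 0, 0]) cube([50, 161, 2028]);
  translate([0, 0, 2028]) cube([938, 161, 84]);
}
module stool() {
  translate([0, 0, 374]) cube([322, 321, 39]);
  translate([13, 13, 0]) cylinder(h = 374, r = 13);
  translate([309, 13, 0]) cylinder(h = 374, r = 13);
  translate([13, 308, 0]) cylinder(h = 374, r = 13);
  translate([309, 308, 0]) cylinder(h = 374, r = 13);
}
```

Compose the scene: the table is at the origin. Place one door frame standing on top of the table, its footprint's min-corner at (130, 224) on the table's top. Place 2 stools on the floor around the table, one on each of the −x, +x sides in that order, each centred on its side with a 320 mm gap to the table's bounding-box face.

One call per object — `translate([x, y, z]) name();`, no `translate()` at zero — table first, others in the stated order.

table();
translate([130, 224, 719]) door_frame();
translate([-642, 312, 0]) stool();
translate([1456, 312, 0]) stool();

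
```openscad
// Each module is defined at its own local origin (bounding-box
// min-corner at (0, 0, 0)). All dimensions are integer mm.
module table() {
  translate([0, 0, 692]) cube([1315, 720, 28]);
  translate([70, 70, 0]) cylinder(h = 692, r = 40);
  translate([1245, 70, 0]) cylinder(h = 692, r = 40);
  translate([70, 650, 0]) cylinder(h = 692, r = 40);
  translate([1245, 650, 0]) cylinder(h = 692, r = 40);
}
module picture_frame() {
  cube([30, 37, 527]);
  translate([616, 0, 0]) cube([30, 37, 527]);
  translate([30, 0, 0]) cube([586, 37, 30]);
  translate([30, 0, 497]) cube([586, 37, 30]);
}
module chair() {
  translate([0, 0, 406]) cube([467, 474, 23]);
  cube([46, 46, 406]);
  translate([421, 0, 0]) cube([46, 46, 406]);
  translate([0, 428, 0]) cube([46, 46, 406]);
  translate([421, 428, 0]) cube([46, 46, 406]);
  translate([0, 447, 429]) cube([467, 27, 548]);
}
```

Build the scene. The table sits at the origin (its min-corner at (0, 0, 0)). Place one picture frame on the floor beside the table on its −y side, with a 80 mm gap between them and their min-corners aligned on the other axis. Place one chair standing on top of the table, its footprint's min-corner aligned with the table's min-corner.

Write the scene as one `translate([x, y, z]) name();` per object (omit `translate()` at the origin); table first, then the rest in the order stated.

table();
translate([0, -117, 0]) picture_frame();
translate([0, 0, 720]) chair();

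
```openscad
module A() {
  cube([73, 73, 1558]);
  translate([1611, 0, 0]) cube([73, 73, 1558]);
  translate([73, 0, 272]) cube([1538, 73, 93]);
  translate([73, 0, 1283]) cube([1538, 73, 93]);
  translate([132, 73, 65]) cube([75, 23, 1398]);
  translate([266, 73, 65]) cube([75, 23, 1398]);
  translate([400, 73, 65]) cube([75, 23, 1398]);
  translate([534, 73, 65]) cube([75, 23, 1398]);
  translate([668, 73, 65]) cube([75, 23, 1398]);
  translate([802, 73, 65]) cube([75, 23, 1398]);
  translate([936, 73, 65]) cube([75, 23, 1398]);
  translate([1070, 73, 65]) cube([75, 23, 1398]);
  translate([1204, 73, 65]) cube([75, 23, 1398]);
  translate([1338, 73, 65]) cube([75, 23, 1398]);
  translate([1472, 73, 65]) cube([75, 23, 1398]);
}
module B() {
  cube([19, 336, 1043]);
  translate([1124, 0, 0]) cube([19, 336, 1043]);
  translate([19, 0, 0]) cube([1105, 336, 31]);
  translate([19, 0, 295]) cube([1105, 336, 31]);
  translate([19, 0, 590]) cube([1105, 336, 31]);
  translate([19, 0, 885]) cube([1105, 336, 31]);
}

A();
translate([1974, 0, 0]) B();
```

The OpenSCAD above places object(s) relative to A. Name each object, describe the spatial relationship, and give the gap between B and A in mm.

The bookshelf's nearest face is 290 mm from the fence section's +x face.

A is a fence section. B is a bookshelf. The bookshelf is on the floor beside the fence section on its +x side. The gap between the bookshelf and the fence section is 290 mm.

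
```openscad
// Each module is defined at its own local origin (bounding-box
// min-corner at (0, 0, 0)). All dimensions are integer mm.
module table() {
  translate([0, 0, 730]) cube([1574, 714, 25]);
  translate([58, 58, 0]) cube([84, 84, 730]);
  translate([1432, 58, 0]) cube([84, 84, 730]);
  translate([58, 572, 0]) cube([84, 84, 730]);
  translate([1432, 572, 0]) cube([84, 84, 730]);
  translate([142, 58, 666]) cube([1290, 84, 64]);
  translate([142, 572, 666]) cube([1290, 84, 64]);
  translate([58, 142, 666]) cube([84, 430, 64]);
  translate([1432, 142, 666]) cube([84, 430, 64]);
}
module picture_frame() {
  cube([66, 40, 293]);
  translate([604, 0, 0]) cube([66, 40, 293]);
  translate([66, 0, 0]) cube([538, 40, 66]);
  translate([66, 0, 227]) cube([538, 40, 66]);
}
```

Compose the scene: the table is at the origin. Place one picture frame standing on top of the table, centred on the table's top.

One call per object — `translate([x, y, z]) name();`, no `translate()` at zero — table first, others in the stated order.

table();
translate([452, 337, 755]) picture_frame();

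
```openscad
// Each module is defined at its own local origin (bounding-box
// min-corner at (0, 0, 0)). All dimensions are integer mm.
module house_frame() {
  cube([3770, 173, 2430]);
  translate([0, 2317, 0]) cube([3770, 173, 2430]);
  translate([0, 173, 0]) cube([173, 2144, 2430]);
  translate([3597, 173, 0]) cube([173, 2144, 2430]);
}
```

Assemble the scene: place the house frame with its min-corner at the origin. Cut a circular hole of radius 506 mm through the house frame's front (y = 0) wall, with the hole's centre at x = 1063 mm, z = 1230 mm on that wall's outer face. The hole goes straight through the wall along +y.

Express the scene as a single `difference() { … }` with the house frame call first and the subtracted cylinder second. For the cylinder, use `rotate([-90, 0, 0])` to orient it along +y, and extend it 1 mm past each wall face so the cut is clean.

difference() {
  house_frame();
  translate([1063, -1, 1230]) rotate([-90, 0, 0]) cylinder(h = 175, r = 506);
}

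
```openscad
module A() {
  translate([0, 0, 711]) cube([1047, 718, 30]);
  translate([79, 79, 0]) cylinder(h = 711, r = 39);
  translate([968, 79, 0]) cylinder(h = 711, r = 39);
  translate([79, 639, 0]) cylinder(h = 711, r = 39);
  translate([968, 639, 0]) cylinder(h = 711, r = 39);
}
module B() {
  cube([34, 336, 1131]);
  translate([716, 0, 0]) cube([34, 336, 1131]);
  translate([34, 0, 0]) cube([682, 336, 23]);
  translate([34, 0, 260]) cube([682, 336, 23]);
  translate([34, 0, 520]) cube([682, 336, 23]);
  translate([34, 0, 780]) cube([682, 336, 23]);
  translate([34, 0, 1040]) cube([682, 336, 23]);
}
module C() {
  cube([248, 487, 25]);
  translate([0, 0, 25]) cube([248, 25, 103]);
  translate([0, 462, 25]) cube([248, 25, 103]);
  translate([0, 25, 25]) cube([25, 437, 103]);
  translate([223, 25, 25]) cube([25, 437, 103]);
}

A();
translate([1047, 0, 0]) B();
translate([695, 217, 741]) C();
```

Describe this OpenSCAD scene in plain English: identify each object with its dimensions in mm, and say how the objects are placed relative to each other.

A is a table: top 1047 mm (x) × 718 mm (y), 30 mm thick, upper face at z = 741 mm, on four round legs of 78 mm diameter, each leg's bounding box inset 40 mm from the nearest pair of top edges, running from z = 0 to the bottom of the top.

B is an open bookshelf. Two side panels, each 34 mm thick, 336 mm deep and 1131 mm tall, stand 750 mm apart (outside-to-outside). Between them sit 5 shelves, each 23 mm thick and 336 mm deep, spanning the full gap between the sides. The bottom shelf rests on the floor (its underside at z = 0) and the clear gap between one shelf's top and the next shelf's underside is 237 mm.

C is an open-topped rectangular box: outside dimensions 248×487×128 mm, with a uniform wall and base thickness of 25 mm. The base is a full 248×487 slab on the floor; four walls sit on top of the base. The front and back walls (the −y and +y sides) span the full width; the two side walls fit between them.

The bookshelf is against the table's +x side, with their −y faces flush. The open box is on top of the table.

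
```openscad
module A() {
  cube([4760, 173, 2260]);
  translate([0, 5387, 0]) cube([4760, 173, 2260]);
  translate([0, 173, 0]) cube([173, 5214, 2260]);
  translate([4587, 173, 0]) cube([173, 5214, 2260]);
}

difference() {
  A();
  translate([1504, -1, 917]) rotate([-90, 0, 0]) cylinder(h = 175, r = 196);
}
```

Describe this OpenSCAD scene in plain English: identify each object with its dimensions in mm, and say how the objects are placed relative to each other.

A is the wall frame of a small rectangular building: four walls, each 2260 mm tall and 173 mm thick, enclosing a footprint 4760 mm (x) by 5560 mm (y) outside-to-outside, with no floor or roof. The front and back walls (the −y and +y sides) span the full width; the two side walls fit between them.

The house frame has a circular hole of radius 196 mm through its front wall, centred at (x = 1504, z = 917).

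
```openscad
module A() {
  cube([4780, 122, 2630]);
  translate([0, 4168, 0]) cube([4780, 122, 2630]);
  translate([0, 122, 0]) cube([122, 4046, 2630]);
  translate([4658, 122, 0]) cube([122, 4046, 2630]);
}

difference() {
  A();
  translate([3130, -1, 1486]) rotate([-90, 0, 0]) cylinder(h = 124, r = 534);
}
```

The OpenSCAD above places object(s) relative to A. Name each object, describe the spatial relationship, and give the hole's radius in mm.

The subtracted cylinder has r = 534 mm.

A is a house frame. The house frame has a circular hole through its front wall. The hole's radius is 534 mm.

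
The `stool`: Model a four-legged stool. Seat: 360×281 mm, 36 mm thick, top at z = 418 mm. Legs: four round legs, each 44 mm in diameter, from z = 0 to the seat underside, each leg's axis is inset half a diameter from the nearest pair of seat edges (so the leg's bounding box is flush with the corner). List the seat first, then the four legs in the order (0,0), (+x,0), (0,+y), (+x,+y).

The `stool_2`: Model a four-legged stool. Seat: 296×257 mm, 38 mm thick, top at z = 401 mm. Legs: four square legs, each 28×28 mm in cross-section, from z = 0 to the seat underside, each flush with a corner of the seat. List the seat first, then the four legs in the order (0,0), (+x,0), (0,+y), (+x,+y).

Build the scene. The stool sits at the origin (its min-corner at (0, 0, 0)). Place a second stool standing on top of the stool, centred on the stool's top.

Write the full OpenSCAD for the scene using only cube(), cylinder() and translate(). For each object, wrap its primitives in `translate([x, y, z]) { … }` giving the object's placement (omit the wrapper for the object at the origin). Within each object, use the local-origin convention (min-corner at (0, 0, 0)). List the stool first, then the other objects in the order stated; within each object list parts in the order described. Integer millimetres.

translate([0, 0, 382]) cube([360, 281, 36]);
translate([22, 22, 0]) cylinder(h = 382, r = 22);
translate([338, 22, 0]) cylinder(h = 382, r = 22);
translate([22, 259, 0]) cylinder(h = 382, r = 22);
translate([338, 259, 0]) cylinder(h = 382, r = 22);
translate([32, 12, 418]) {
  translate([0, 0, 363]) cube([296, 257, 38]);
  cube([28, 28, 363]);
  translate([268, 0, 0]) cube([28, 28, 363]);
  translate([0, 229, 0]) cube([28, 28, 363]);
  translate([268, 229, 0]) cube([28, 28, 363]);
}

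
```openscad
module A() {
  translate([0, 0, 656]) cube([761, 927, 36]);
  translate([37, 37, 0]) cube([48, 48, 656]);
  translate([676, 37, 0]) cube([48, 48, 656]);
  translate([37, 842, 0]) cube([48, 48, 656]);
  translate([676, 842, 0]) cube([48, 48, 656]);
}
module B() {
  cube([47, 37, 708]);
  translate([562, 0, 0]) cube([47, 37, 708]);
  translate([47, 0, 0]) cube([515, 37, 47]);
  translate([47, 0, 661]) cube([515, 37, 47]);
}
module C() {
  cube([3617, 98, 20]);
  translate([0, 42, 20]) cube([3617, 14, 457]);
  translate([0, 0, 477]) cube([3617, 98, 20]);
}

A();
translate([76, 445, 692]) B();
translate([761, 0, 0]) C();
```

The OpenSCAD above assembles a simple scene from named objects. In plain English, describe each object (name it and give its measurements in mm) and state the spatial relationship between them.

A is a rectangular dining table. The top is 761×927×36 mm with its upper surface at z = 692 mm. It stands on four 48×48 mm square legs, each inset 37 mm from the nearest pair of top edges, running from the floor to the underside of the top.

B is a picture frame with a 515×614 mm rectangular opening (x by z) and a uniform 47 mm border on every side. Frame depth is 37 mm along y. It is built from two vertical stiles running the full outside height and two horizontal rails spanning the gap between the stiles.

C is an I-beam lying along x, 3617 mm long. Overall section height 497 mm. Two flanges 98 mm wide (y) and 20 mm thick, one on the floor and one at the top; a web 14 mm thick runs between them, centred on the flange width.

The picture frame is on top of the table, centred. The I-beam is against the table's +x side, with their −y faces flush.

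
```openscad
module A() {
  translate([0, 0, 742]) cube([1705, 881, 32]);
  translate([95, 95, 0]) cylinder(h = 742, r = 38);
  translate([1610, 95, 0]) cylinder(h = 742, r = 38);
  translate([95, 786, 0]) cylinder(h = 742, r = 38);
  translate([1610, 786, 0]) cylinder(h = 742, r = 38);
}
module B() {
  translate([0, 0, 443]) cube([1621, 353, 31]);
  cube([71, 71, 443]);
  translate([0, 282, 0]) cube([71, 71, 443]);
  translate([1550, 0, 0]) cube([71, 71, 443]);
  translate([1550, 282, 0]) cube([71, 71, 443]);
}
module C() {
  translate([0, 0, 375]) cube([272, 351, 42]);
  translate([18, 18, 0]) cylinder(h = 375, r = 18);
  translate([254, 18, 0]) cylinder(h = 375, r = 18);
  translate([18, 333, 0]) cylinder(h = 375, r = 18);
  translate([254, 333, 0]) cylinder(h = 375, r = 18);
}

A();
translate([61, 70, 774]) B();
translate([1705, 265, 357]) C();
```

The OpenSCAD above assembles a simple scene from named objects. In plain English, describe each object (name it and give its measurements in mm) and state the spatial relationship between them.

A is a rectangular dining table. The top is 1705×881×32 mm with its upper surface at z = 774 mm. It stands on four round legs of 76 mm diameter, each leg's bounding box inset 57 mm from the nearest pair of top edges, running from the floor to the underside of the top.

B is a long wooden bench with a 1621 mm (x) × 353 mm (y) seat, 31 mm thick, its top surface 474 mm above the floor. Four 71 mm square legs at the seat corners, flush with the edges, run from z = 0 to the seat underside.

C is a simple wooden stool: a rectangular seat 272 mm (x) by 351 mm (y), 42 mm thick, top face at z = 417 mm, on four round legs, each 36 mm in diameter. The legs rest on z = 0, each leg's axis is inset half a diameter from the nearest pair of seat edges (so the leg's bounding box is flush with the corner).

The bench is on top of the table. The stool is beside the table with their tops flush at z = 774.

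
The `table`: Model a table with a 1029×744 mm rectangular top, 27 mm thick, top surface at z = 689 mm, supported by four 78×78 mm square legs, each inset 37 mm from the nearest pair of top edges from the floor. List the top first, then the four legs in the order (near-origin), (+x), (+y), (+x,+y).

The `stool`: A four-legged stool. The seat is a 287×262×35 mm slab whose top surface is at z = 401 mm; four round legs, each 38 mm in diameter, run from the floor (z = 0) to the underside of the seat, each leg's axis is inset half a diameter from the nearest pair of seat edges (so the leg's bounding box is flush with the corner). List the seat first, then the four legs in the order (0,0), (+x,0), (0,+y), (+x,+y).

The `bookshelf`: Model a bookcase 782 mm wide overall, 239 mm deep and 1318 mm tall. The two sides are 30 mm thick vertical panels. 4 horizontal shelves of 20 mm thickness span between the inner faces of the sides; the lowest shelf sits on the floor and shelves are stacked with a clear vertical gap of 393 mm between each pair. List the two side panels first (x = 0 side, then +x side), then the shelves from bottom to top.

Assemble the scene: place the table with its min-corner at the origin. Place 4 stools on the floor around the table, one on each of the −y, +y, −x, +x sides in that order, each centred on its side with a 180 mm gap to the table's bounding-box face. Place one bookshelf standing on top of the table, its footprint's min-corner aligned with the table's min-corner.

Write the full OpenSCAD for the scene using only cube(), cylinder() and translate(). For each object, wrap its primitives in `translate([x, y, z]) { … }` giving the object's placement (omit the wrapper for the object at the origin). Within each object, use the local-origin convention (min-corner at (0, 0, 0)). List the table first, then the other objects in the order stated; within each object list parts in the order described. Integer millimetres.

translate([0, 0, 662]) cube([1029, 744, 27]);
translate([37, 37, 0]) cube([78, 78, 662]);
translate([914, 37, 0]) cube([78, 78, 662]);
translate([37, 629, 0]) cube([78, 78, 662]);
translate([914, 629, 0]) cube([78, 78, 662]);
translate([371, -442, 0]) {
  translate([0, 0, 366]) cube([287, 262, 35]);
  translate([19, 19, 0]) cylinder(h = 366, r = 19);
  translate([268, 19, 0]) cylinder(h = 366, r = 19);
  translate([19, 243, 0]) cylinder(h = 366, r = 19);
  translate([268, 243, 0]) cylinder(h = 366, r = 19);
}
translate([371, 924, 0]) {
  translate([0, 0, 366]) cube([287, 262, 35]);
  translate([19, 19, 0]) cylinder(h = 366, r = 19);
  translate([268, 19, 0]) cylinder(h = 366, r = 19);
  translate([19, 243, 0]) cylinder(h = 366, r = 19);
  translate([268, 243, 0]) cylinder(h = 366, r = 19);
}
translate([-467, 241, 0]) {
  translate([0, 0, 366]) cube([287, 262, 35]);
  translate([19, 19, 0]) cylinder(h = 366, r = 19);
  translate([268, 19, 0]) cylinder(h = 366, r = 19);
  translate([19, 243, 0]) cylinder(h = 366, r = 19);
  translate([268, 243, 0]) cylinder(h = 366, r = 19);
}
translate([1209, 241, 0]) {
  translate([0, 0, 366]) cube([287, 262, 35]);
  translate([19, 19, 0]) cylinder(h = 366, r = 19);
  translate([268, 19, 0]) cylinder(h = 366, r = 19);
  translate([19, 243, 0]) cylinder(h = 366, r = 19);
  translate([268, 243, 0]) cylinder(h = 366, r = 19);
}
translate([0, 0, 689]) {
  cube([30, 239, 1318]);
  translate([752, 0, 0]) cube([30, 239, 1318]);
  translate([30, 0, 0]) cube([722, 239, 20]);
  translate([30, 0, 413]) cube([722, 239, 20]);
  translate([30, 0, 826]) cube([722, 239, 20]);
  translate([30, 0, 1239]) cube([722, 239, 20]);
}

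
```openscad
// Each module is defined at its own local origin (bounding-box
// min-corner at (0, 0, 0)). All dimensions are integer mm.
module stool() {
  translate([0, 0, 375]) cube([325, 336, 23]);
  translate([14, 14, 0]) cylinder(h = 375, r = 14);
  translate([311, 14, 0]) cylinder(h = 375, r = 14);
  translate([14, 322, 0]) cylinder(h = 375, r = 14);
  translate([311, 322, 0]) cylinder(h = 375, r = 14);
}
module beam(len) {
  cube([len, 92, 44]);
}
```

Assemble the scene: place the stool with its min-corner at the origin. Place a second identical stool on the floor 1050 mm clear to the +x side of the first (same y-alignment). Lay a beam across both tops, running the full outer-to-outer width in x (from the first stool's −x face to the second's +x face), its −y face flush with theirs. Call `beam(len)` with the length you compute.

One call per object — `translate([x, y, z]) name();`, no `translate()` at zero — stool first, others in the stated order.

stool();
translate([1375, 0, 0]) stool();
translate([0, 0, 398]) beam(1700);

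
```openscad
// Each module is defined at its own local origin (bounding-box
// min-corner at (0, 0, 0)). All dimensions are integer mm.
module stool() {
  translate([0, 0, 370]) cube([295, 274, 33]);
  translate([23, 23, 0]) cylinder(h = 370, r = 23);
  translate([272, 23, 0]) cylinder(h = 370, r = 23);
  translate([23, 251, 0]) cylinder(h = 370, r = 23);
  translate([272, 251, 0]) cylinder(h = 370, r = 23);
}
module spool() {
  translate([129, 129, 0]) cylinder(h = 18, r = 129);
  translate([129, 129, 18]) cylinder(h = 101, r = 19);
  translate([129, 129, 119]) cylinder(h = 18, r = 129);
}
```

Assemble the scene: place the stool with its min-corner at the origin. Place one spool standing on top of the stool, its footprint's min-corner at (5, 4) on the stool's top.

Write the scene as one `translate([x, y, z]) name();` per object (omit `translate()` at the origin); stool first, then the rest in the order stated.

stool();
translate([5, 4, 403]) spool();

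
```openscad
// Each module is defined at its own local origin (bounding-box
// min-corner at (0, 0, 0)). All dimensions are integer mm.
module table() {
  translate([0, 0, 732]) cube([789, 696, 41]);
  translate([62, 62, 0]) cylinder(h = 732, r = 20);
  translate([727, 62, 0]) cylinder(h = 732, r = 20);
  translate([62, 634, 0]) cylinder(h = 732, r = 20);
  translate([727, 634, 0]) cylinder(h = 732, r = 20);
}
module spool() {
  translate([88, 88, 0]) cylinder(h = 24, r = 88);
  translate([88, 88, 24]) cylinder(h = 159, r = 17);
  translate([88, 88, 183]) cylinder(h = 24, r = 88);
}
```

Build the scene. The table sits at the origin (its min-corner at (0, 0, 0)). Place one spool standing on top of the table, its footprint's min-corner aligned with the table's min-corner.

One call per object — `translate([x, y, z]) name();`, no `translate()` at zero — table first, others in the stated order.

table();
translate([0, 0, 773]) spool();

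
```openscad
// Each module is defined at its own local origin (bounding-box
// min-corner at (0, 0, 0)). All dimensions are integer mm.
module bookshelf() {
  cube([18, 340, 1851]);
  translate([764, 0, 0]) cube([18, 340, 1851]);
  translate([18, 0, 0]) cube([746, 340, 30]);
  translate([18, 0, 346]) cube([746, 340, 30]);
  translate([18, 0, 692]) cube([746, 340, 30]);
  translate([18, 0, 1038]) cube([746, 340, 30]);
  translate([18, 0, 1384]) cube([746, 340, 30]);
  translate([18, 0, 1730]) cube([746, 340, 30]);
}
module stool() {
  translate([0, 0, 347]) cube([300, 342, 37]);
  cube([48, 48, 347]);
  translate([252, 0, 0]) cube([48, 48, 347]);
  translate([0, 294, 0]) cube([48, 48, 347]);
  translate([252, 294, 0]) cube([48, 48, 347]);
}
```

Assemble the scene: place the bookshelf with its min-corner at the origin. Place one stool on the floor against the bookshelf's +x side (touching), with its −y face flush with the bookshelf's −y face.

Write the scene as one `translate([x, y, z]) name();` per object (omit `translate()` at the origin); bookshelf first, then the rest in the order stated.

bookshelf();
translate([782, 0, 0]) stool();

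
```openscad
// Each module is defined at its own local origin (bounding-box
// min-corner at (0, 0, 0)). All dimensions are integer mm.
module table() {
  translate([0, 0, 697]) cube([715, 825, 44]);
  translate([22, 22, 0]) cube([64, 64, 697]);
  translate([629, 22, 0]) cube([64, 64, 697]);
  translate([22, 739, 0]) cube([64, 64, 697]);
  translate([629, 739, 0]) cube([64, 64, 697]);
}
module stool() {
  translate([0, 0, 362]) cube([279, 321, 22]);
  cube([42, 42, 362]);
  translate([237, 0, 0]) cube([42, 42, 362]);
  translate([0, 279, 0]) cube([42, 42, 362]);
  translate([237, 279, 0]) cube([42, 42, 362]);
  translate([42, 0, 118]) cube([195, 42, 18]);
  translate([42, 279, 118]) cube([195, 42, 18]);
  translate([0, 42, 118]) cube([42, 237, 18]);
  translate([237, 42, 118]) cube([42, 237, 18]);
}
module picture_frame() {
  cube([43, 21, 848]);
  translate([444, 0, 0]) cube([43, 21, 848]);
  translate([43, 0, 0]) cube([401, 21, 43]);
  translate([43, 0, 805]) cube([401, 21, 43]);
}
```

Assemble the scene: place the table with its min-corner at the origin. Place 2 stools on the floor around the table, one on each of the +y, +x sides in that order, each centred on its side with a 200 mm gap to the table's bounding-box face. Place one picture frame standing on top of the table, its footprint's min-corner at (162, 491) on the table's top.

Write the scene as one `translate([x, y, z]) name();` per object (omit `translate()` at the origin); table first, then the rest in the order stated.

table();
translate([218, 1025, 0]) stool();
translate([915, 252, 0]) stool();
translate([162, 491, 741]) picture_frame();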